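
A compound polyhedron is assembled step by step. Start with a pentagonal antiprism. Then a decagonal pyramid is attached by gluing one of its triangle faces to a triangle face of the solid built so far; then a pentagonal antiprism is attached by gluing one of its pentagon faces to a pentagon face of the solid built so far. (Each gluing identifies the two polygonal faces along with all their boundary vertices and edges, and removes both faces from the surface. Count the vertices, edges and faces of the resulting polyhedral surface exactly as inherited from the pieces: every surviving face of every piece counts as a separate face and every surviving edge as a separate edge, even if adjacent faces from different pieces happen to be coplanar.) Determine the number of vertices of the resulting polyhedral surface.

23

A pentagonal antiprism: V=10, E=20, F=12.
Attach a decagonal pyramid (V=11, E=20, F=11) along a 3-gon: merge 3 vertices and 3 edges, delete both glued faces → V=18, E=37, F=21.
Attach a pentagonal antiprism (V=10, E=20, F=12) along a 5-gon: merge 5 vertices and 5 edges, delete both glued faces → V=23, E=52, F=31.
Check: V − E + F = 23 − 52 + 31 = 2.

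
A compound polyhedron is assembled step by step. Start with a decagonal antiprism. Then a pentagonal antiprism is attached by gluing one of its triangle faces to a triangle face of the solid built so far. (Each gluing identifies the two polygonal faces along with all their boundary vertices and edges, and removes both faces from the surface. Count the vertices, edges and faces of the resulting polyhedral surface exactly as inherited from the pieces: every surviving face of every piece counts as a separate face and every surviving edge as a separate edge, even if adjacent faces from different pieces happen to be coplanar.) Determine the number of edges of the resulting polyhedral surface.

A decagonal antiprism: V=20, E=40, F=22.
Attach a pentagonal antiprism (V=10, E=20, F=12) along a 3-gon: merge 3 vertices and 3 edges, delete both glued faces → V=27, E=57, F=32.
Check: V − E + F = 27 − 57 + 32 = 2.

57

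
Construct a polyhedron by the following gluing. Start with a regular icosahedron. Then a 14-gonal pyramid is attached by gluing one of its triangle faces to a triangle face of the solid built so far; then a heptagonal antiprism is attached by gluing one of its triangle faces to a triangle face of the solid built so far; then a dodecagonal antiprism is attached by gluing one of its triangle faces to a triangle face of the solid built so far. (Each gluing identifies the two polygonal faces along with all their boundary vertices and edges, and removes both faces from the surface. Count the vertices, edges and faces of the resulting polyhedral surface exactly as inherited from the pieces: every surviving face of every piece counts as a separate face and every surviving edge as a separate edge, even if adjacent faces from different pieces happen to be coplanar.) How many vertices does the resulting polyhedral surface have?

56

A regular icosahedron: V=12, E=30, F=20.
Attach a 14-gonal pyramid (V=15, E=28, F=15) along a 3-gon: merge 3 vertices and 3 edges, delete both glued faces → V=24, E=55, F=33.
Attach a heptagonal antiprism (V=14, E=28, F=16) along a 3-gon: merge 3 vertices and 3 edges, delete both glued faces → V=35, E=80, F=47.
Attach a dodecagonal antiprism (V=24, E=48, F=26) along a 3-gon: merge 3 vertices and 3 edges, delete both glued faces → V=56, E=125, F=71.
Check: V − E + F = 56 − 125 + 71 = 2.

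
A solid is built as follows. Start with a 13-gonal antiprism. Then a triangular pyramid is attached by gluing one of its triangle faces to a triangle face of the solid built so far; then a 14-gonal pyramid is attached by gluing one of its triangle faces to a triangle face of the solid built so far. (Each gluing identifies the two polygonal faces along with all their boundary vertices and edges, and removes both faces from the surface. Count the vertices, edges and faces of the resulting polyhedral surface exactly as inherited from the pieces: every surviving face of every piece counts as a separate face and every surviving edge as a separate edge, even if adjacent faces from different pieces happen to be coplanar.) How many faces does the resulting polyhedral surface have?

43

A 13-gonal antiprism: V=26, E=52, F=28.
Attach a triangular pyramid (V=4, E=6, F=4) along a 3-gon: merge 3 vertices and 3 edges, delete both glued faces → V=27, E=55, F=30.
Attach a 14-gonal pyramid (V=15, E=28, F=15) along a 3-gon: merge 3 vertices and 3 edges, delete both glued faces → V=39, E=80, F=43.
Check: V − E + F = 39 − 80 + 43 = 2.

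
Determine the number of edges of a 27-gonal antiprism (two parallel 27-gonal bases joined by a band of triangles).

108

An antiprism on an n-gon has two n-gon caps and 2n triangles: V = 2·27 = 54, E = 4·27 = 108, F = 2·27 + 2 = 56.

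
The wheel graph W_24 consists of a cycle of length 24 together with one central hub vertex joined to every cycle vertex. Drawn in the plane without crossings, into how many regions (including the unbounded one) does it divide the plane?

W_24 has V = 24 + 1 = 25 vertices and E = 2·24 = 48 edges.
By Euler's formula F = 2 − V + E = 2 − 25 + 48 = 25.

25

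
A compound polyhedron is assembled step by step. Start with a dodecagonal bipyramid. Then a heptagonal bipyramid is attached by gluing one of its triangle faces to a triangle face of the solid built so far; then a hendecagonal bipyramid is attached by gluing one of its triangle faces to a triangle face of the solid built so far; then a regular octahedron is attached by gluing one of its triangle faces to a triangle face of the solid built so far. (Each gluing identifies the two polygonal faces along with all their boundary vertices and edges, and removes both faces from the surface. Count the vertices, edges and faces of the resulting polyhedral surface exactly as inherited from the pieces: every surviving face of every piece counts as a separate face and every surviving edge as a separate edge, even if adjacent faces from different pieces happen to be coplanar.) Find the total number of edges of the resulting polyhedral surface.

93

A dodecagonal bipyramid: V=14, E=36, F=24.
Attach a heptagonal bipyramid (V=9, E=21, F=14) along a 3-gon: merge 3 vertices and 3 edges, delete both glued faces → V=20, E=54, F=36.
Attach a hendecagonal bipyramid (V=13, E=33, F=22) along a 3-gon: merge 3 vertices and 3 edges, delete both glued faces → V=30, E=84, F=56.
Attach a regular octahedron (V=6, E=12, F=8) along a 3-gon: merge 3 vertices and 3 edges, delete both glued faces → V=33, E=93, F=62.
Check: V − E + F = 33 − 93 + 62 = 2.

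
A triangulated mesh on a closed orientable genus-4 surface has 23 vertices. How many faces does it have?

χ = 2 − 2·4 = -6, and every face is a triangle so 3F = 2E.
V − E + F = -6 with E = 3F/2 gives 23 − (3/2 − 1)·F = -6, so F = 58 and E = 87.

58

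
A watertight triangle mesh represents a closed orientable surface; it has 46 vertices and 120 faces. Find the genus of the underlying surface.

8

Every face is a triangle, so 2E = 3·120 = 360, giving E = 180.
χ = V − E + F = 46 − 180 + 120 = -14.
For a closed orientable surface χ = 2 − 2g, so g = (2 − (-14))/2 = 8.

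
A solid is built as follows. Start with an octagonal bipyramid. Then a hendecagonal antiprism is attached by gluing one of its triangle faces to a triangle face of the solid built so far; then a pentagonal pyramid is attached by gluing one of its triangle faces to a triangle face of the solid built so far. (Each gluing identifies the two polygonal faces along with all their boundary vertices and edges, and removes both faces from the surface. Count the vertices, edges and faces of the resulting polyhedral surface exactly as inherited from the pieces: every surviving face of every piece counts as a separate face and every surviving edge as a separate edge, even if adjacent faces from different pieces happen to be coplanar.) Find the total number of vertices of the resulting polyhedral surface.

An octagonal bipyramid: V=10, E=24, F=16.
Attach a hendecagonal antiprism (V=22, E=44, F=24) along a 3-gon: merge 3 vertices and 3 edges, delete both glued faces → V=29, E=65, F=38.
Attach a pentagonal pyramid (V=6, E=10, F=6) along a 3-gon: merge 3 vertices and 3 edges, delete both glued faces → V=32, E=72, F=42.
Check: V − E + F = 32 − 72 + 42 = 2.

32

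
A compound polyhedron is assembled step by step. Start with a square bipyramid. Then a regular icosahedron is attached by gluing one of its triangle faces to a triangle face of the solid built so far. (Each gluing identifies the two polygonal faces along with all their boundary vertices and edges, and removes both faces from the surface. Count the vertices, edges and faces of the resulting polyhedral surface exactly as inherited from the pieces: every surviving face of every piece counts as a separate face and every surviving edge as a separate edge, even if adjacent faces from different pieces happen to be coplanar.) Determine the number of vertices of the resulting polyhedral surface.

A square bipyramid: V=6, E=12, F=8.
Attach a regular icosahedron (V=12, E=30, F=20) along a 3-gon: merge 3 vertices and 3 edges, delete both glued faces → V=15, E=39, F=26.
Check: V − E + F = 15 − 39 + 26 = 2.

15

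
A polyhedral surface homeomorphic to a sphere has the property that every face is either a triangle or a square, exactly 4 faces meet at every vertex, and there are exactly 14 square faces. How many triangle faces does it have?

Let x be the number of triangles; then F = 14 + x.
Edge–face incidences: 2E = 4·14 + 3·x = 56 + 3x.
Every vertex has degree 4, so 4V = 2E.
Euler: V − E + F = 2 ⇒ (2E)/4 − E + (14 + x) = 2.
Multiply by 8: 2·(2E) − 4·(2E) + 8·(14 + x) = 16, i.e. 112 + 8x − 2·(56 + 3x) = 16.
Collecting terms: 2x = 16, so x = 8.
Then 2E = 56 + 3·8 = 80, so E = 40, V = 2E/4 = 20, F = 14 + 8 = 22.

8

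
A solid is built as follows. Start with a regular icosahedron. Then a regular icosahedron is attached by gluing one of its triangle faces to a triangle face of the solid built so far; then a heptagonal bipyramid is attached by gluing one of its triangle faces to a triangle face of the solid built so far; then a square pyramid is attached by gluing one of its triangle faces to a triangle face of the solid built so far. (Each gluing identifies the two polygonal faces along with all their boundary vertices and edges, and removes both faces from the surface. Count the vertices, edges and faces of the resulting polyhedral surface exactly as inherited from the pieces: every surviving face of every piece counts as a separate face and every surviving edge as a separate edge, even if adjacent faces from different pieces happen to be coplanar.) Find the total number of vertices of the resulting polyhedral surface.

29

A regular icosahedron: V=12, E=30, F=20.
Attach a regular icosahedron (V=12, E=30, F=20) along a 3-gon: merge 3 vertices and 3 edges, delete both glued faces → V=21, E=57, F=38.
Attach a heptagonal bipyramid (V=9, E=21, F=14) along a 3-gon: merge 3 vertices and 3 edges, delete both glued faces → V=27, E=75, F=50.
Attach a square pyramid (V=5, E=8, F=5) along a 3-gon: merge 3 vertices and 3 edges, delete both glued faces → V=29, E=80, F=53.
Check: V − E + F = 29 − 80 + 53 = 2.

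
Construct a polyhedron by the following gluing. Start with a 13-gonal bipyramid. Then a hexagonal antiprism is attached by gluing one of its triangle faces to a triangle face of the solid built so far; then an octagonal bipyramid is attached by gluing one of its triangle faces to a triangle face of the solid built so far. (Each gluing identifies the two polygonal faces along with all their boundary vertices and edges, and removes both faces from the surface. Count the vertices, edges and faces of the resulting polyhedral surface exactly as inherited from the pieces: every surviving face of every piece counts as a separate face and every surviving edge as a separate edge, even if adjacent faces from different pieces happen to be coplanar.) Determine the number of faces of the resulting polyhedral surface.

A 13-gonal bipyramid: V=15, E=39, F=26.
Attach a hexagonal antiprism (V=12, E=24, F=14) along a 3-gon: merge 3 vertices and 3 edges, delete both glued faces → V=24, E=60, F=38.
Attach an octagonal bipyramid (V=10, E=24, F=16) along a 3-gon: merge 3 vertices and 3 edges, delete both glued faces → V=31, E=81, F=52.
Check: V − E + F = 31 − 81 + 52 = 2.

52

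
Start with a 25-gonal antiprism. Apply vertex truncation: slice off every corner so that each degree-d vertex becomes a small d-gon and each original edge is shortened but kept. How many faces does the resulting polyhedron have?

The base solid has V = 50, E = 100, F = 52.
Truncation replaces each original edge-end by a new vertex, so V′ = 2E = 200.
Each original edge survives, and each old vertex of degree d contributes d new edges; summing degrees gives Σd = 2E, so E′ = E + 2E = 3E = 300.
Each original face survives and each original vertex becomes one new face: F′ = F + V = 102.

102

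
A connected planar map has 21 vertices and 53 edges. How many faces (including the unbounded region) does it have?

Euler's formula for a connected plane graph: V − E + F = 2, so F = 2 − 21 + 53 = 34.

34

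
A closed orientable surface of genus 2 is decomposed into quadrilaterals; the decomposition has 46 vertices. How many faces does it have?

χ = 2 − 2·2 = -2, and every face is a square so 4F = 2E.
V − E + F = -2 with E = 4F/2 gives 46 − (4/2 − 1)·F = -2, so F = 48 and E = 96.

48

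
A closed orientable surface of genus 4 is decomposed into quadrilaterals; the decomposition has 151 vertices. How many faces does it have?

χ = 2 − 2·4 = -6, and every face is a square so 4F = 2E.
V − E + F = -6 with E = 4F/2 gives 151 − (4/2 − 1)·F = -6, so F = 157 and E = 314.

157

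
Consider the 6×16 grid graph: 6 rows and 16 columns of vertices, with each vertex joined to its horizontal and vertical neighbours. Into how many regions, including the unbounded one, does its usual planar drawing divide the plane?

76

The grid has V = 6·16 = 96 vertices and E = 6·15 + 16·5 = 170 edges.
F = 2 − V + E = 2 − 96 + 170 = 76.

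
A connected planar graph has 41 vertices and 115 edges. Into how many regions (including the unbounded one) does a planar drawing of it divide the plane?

Euler's formula for a connected plane graph: V − E + F = 2, so F = 2 − 41 + 115 = 76.

76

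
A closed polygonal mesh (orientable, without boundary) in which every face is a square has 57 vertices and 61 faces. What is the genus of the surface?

3

Every face is a square, so 2E = 4·61 = 244, giving E = 122.
χ = V − E + F = 57 − 122 + 61 = -4.
For a closed orientable surface χ = 2 − 2g, so g = (2 − (-4))/2 = 3.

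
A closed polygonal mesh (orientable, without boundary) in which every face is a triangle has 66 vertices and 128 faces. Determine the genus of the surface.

0

Every face is a triangle, so 2E = 3·128 = 384, giving E = 192.
χ = V − E + F = 66 − 192 + 128 = 2.
For a closed orientable surface χ = 2 − 2g, so g = (2 − (2))/2 = 0.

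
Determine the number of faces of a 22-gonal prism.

24

A prism on an n-gon has two n-gon bases and n rectangular sides: V = 2·22 = 44, E = 3·22 = 66, F = 22 + 2 = 24.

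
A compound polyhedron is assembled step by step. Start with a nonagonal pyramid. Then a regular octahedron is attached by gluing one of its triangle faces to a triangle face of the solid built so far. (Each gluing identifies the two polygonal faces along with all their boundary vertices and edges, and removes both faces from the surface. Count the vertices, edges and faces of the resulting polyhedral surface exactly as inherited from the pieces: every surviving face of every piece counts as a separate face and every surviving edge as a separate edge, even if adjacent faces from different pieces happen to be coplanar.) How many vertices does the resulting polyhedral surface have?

A nonagonal pyramid: V=10, E=18, F=10.
Attach a regular octahedron (V=6, E=12, F=8) along a 3-gon: merge 3 vertices and 3 edges, delete both glued faces → V=13, E=27, F=16.
Check: V − E + F = 13 − 27 + 16 = 2.

13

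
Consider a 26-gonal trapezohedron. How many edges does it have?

104

The n-trapezohedron (dual of the n-antiprism) has V = 2·26 + 2 = 54, E = 4·26 = 104, F = 2·26 = 52.
Check: V − E + F = 54 − 104 + 52 = 2.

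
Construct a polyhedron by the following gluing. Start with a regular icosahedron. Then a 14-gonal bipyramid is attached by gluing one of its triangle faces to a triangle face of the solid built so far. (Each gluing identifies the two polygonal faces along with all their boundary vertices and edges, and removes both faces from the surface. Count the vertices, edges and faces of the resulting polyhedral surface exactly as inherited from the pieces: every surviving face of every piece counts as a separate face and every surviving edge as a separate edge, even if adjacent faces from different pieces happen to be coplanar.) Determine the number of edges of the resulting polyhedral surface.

A regular icosahedron: V=12, E=30, F=20.
Attach a 14-gonal bipyramid (V=16, E=42, F=28) along a 3-gon: merge 3 vertices and 3 edges, delete both glued faces → V=25, E=69, F=46.
Check: V − E + F = 25 − 69 + 46 = 2.

69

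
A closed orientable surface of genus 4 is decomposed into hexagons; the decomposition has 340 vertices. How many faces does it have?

173

χ = 2 − 2·4 = -6, and every face is a hexagon so 6F = 2E.
V − E + F = -6 with E = 6F/2 gives 340 − (6/2 − 1)·F = -6, so F = 173 and E = 519.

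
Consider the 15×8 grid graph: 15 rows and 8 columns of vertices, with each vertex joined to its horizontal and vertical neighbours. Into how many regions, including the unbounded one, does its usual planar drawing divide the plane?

99

The grid has V = 15·8 = 120 vertices and E = 15·7 + 8·14 = 217 edges.
F = 2 − V + E = 2 − 120 + 217 = 99.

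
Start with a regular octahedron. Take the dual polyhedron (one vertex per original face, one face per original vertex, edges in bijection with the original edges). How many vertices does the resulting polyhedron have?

8

The base solid has V = 6, E = 12, F = 8.
The dual swaps V and F and preserves E: V′ = F = 8, E′ = E = 12, F′ = V = 6.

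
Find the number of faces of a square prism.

A prism on an n-gon has two n-gon bases and n rectangular sides: V = 2·4 = 8, E = 3·4 = 12, F = 4 + 2 = 6.

6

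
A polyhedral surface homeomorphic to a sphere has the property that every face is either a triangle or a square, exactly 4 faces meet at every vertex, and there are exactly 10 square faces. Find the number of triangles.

Let x be the number of triangles; then F = 10 + x.
Edge–face incidences: 2E = 4·10 + 3·x = 40 + 3x.
Every vertex has degree 4, so 4V = 2E.
Euler: V − E + F = 2 ⇒ (2E)/4 − E + (10 + x) = 2.
Multiply by 8: 2·(2E) − 4·(2E) + 8·(10 + x) = 16, i.e. 80 + 8x − 2·(40 + 3x) = 16.
Collecting terms: 2x = 16, so x = 8.
Then 2E = 40 + 3·8 = 64, so E = 32, V = 2E/4 = 16, F = 10 + 8 = 18.

8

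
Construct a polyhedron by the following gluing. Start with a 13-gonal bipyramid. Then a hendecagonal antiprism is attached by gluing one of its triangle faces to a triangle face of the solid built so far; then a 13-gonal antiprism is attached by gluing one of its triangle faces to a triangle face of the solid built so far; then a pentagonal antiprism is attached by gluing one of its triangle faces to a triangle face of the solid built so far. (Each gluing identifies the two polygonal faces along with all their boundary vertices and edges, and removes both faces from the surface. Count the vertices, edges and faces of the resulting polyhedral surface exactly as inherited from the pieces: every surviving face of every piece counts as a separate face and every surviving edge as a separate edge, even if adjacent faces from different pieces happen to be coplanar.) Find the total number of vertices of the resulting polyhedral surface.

64

A 13-gonal bipyramid: V=15, E=39, F=26.
Attach a hendecagonal antiprism (V=22, E=44, F=24) along a 3-gon: merge 3 vertices and 3 edges, delete both glued faces → V=34, E=80, F=48.
Attach a 13-gonal antiprism (V=26, E=52, F=28) along a 3-gon: merge 3 vertices and 3 edges, delete both glued faces → V=57, E=129, F=74.
Attach a pentagonal antiprism (V=10, E=20, F=12) along a 3-gon: merge 3 vertices and 3 edges, delete both glued faces → V=64, E=146, F=84.
Check: V − E + F = 64 − 146 + 84 = 2.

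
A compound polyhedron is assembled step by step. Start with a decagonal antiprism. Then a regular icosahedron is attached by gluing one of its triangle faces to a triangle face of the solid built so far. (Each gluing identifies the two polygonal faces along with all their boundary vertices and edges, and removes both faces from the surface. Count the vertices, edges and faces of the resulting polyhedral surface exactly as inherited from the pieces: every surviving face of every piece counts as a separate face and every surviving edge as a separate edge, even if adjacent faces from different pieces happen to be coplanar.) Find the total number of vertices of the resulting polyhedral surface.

A decagonal antiprism: V=20, E=40, F=22.
Attach a regular icosahedron (V=12, E=30, F=20) along a 3-gon: merge 3 vertices and 3 edges, delete both glued faces → V=29, E=67, F=40.
Check: V − E + F = 29 − 67 + 40 = 2.

29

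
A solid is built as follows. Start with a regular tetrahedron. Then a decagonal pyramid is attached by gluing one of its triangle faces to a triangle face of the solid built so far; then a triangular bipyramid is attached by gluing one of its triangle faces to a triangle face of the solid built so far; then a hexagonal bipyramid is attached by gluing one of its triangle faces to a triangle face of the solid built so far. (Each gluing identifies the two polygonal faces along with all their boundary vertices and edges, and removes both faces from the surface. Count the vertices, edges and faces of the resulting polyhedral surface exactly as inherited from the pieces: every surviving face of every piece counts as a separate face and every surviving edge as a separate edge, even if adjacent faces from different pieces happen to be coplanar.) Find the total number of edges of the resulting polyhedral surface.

44

A regular tetrahedron: V=4, E=6, F=4.
Attach a decagonal pyramid (V=11, E=20, F=11) along a 3-gon: merge 3 vertices and 3 edges, delete both glued faces → V=12, E=23, F=13.
Attach a triangular bipyramid (V=5, E=9, F=6) along a 3-gon: merge 3 vertices and 3 edges, delete both glued faces → V=14, E=29, F=17.
Attach a hexagonal bipyramid (V=8, E=18, F=12) along a 3-gon: merge 3 vertices and 3 edges, delete both glued faces → V=19, E=44, F=27.
Check: V − E + F = 19 − 44 + 27 = 2.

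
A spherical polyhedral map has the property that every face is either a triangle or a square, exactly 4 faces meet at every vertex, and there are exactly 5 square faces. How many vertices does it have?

Let x be the number of triangles; then F = 5 + x.
Edge–face incidences: 2E = 4·5 + 3·x = 20 + 3x.
Every vertex has degree 4, so 4V = 2E.
Euler: V − E + F = 2 ⇒ (2E)/4 − E + (5 + x) = 2.
Multiply by 8: 2·(2E) − 4·(2E) + 8·(5 + x) = 16, i.e. 40 + 8x − 2·(20 + 3x) = 16.
Collecting terms: 2x = 16, so x = 8.
Then 2E = 20 + 3·8 = 44, so E = 22, V = 2E/4 = 11, F = 5 + 8 = 13.

11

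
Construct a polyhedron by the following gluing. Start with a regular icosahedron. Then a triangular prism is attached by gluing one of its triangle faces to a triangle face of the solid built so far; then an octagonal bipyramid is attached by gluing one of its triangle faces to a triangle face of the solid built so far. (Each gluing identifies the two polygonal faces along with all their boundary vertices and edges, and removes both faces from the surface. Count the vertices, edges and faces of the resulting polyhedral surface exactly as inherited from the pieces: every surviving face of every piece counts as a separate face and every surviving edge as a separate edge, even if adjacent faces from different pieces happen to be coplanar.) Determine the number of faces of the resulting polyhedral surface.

37

A regular icosahedron: V=12, E=30, F=20.
Attach a triangular prism (V=6, E=9, F=5) along a 3-gon: merge 3 vertices and 3 edges, delete both glued faces → V=15, E=36, F=23.
Attach an octagonal bipyramid (V=10, E=24, F=16) along a 3-gon: merge 3 vertices and 3 edges, delete both glued faces → V=22, E=57, F=37.
Check: V − E + F = 22 − 57 + 37 = 2.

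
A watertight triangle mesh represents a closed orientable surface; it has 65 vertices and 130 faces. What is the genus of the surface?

1

Every face is a triangle, so 2E = 3·130 = 390, giving E = 195.
χ = V − E + F = 65 − 195 + 130 = 0.
For a closed orientable surface χ = 2 − 2g, so g = (2 − (0))/2 = 1.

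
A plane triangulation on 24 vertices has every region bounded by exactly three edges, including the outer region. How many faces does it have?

In a plane triangulation 3F = 2E and V − E + F = 2, so F = 2V − 4 = 2·24 − 4 = 44.

44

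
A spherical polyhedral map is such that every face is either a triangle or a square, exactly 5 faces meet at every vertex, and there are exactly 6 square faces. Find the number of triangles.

32

Let x be the number of triangles; then F = 6 + x.
Edge–face incidences: 2E = 4·6 + 3·x = 24 + 3x.
Every vertex has degree 5, so 5V = 2E.
Euler: V − E + F = 2 ⇒ (2E)/5 − E + (6 + x) = 2.
Multiply by 10: 2·(2E) − 5·(2E) + 10·(6 + x) = 20, i.e. 60 + 10x − 3·(24 + 3x) = 20.
Collecting terms: x − 12 = 20, so x = 32.
Then 2E = 24 + 3·32 = 120, so E = 60, V = 2E/5 = 24, F = 6 + 32 = 38.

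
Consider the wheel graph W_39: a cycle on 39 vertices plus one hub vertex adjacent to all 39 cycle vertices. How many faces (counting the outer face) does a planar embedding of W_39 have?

W_39 has V = 39 + 1 = 40 vertices and E = 2·39 = 78 edges.
By Euler's formula F = 2 − V + E = 2 − 40 + 78 = 40.

40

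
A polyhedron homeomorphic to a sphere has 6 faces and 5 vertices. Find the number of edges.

9

Here V − E + F = 2.
E = V + F − (2) = 5 + 6 − (2) = 9.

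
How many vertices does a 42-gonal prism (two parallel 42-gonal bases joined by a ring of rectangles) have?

84

A prism on an n-gon has two n-gon bases and n rectangular sides: V = 2·42 = 84, E = 3·42 = 126, F = 42 + 2 = 44.
Check: V − E + F = 84 − 126 + 44 = 2.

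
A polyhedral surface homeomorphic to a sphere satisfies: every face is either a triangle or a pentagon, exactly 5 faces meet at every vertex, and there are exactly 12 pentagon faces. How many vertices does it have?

Let x be the number of triangles; then F = 12 + x.
Edge–face incidences: 2E = 5·12 + 3·x = 60 + 3x.
Every vertex has degree 5, so 5V = 2E.
Euler: V − E + F = 2 ⇒ (2E)/5 − E + (12 + x) = 2.
Multiply by 10: 2·(2E) − 5·(2E) + 10·(12 + x) = 20, i.e. 120 + 10x − 3·(60 + 3x) = 20.
Collecting terms: x − 60 = 20, so x = 80.
Then 2E = 60 + 3·80 = 300, so E = 150, V = 2E/5 = 60, F = 12 + 80 = 92.

60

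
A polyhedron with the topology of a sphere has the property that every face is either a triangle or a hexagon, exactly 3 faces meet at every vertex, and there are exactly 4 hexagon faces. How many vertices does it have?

12

Let x be the number of triangles; then F = 4 + x.
Edge–face incidences: 2E = 6·4 + 3·x = 24 + 3x.
Every vertex has degree 3, so 3V = 2E.
Euler: V − E + F = 2 ⇒ (2E)/3 − E + (4 + x) = 2.
Multiply by 6: 2·(2E) − 3·(2E) + 6·(4 + x) = 12, i.e. 24 + 6x − (24 + 3x) = 12.
Collecting terms: 3x = 12, so x = 4.
Then 2E = 24 + 3·4 = 36, so E = 18, V = 2E/3 = 12, F = 4 + 4 = 8.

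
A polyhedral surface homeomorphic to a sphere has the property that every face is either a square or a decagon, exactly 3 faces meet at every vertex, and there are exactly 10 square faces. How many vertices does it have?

Let x be the number of decagons; then F = 10 + x.
Edge–face incidences: 2E = 4·10 + 10·x = 40 + 10x.
Every vertex has degree 3, so 3V = 2E.
Euler: V − E + F = 2 ⇒ (2E)/3 − E + (10 + x) = 2.
Multiply by 6: 2·(2E) − 3·(2E) + 6·(10 + x) = 12, i.e. 60 + 6x − (40 + 10x) = 12.
Collecting terms: −4x + 20 = 12, so −4x = −8, so x = 2.
Then 2E = 40 + 10·2 = 60, so E = 30, V = 2E/3 = 20, F = 10 + 2 = 12.

20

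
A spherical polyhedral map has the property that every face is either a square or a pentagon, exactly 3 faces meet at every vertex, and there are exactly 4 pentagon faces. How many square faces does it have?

4

Let x be the number of squares; then F = 4 + x.
Edge–face incidences: 2E = 5·4 + 4·x = 20 + 4x.
Every vertex has degree 3, so 3V = 2E.
Euler: V − E + F = 2 ⇒ (2E)/3 − E + (4 + x) = 2.
Multiply by 6: 2·(2E) − 3·(2E) + 6·(4 + x) = 12, i.e. 24 + 6x − (20 + 4x) = 12.
Collecting terms: 2x + 4 = 12, so 2x = 8, so x = 4.
Then 2E = 20 + 4·4 = 36, so E = 18, V = 2E/3 = 12, F = 4 + 4 = 8.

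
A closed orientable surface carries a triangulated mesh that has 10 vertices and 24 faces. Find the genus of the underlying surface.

2

Every face is a triangle, so 2E = 3·24 = 72, giving E = 36.
χ = V − E + F = 10 − 36 + 24 = -2.
For a closed orientable surface χ = 2 − 2g, so g = (2 − (-2))/2 = 2.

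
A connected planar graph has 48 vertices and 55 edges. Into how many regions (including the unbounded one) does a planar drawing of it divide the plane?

Euler's formula for a connected plane graph: V − E + F = 2, so F = 2 − 48 + 55 = 9.

9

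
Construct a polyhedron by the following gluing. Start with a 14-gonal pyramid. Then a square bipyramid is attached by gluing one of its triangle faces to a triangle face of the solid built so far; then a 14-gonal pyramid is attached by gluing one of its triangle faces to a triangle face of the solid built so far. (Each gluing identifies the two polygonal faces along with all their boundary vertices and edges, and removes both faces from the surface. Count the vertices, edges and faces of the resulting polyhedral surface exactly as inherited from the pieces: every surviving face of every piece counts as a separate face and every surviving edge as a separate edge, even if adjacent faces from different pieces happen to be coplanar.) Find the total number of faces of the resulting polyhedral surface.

34

A 14-gonal pyramid: V=15, E=28, F=15.
Attach a square bipyramid (V=6, E=12, F=8) along a 3-gon: merge 3 vertices and 3 edges, delete both glued faces → V=18, E=37, F=21.
Attach a 14-gonal pyramid (V=15, E=28, F=15) along a 3-gon: merge 3 vertices and 3 edges, delete both glued faces → V=30, E=62, F=34.
Check: V − E + F = 30 − 62 + 34 = 2.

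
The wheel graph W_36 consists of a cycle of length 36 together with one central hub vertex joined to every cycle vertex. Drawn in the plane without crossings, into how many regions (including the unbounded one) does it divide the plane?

W_36 has V = 36 + 1 = 37 vertices and E = 2·36 = 72 edges.
By Euler's formula F = 2 − V + E = 2 − 37 + 72 = 37.

37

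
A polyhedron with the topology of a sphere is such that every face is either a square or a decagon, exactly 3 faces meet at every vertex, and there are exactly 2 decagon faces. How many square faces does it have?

Let x be the number of squares; then F = 2 + x.
Edge–face incidences: 2E = 10·2 + 4·x = 20 + 4x.
Every vertex has degree 3, so 3V = 2E.
Euler: V − E + F = 2 ⇒ (2E)/3 − E + (2 + x) = 2.
Multiply by 6: 2·(2E) − 3·(2E) + 6·(2 + x) = 12, i.e. 12 + 6x − (20 + 4x) = 12.
Collecting terms: 2x − 8 = 12, so 2x = 20, so x = 10.
Then 2E = 20 + 4·10 = 60, so E = 30, V = 2E/3 = 20, F = 2 + 10 = 12.

10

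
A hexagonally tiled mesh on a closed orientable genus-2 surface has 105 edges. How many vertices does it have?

χ = 2 − 2·2 = -2, and every face is a hexagon so 6F = 2E.
F = 2E/6 = 35. Then V = -2 + E − F = -2 + 105 − 35 = 68.

68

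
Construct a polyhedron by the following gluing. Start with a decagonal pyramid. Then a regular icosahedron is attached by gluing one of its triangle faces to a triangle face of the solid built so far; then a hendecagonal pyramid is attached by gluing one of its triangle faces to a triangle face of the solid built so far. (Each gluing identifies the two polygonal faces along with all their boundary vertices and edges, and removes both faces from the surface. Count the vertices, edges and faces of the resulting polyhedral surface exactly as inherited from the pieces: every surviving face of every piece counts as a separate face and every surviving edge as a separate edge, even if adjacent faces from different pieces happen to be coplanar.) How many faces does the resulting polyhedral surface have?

39

A decagonal pyramid: V=11, E=20, F=11.
Attach a regular icosahedron (V=12, E=30, F=20) along a 3-gon: merge 3 vertices and 3 edges, delete both glued faces → V=20, E=47, F=29.
Attach a hendecagonal pyramid (V=12, E=22, F=12) along a 3-gon: merge 3 vertices and 3 edges, delete both glued faces → V=29, E=66, F=39.
Check: V − E + F = 29 − 66 + 39 = 2.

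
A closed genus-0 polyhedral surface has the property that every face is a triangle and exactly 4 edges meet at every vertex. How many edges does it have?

Each face has 3 edges and each edge borders two faces, so 2E = 3F.
Each vertex has degree 4, so 4V = 2E and hence V = 3F/4.
Euler: V − E + F = 2 ⇒ (3F/4) − (3F/2) + F = 2.
Multiply by 8: (6 − 12 + 8)F = 16, i.e. 2F = 16.
So F = 8, E = 3·8/2 = 12, V = 3·8/4 = 6.

12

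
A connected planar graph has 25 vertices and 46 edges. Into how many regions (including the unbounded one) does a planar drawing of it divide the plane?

Euler's formula for a connected plane graph: V − E + F = 2, so F = 2 − 25 + 46 = 23.

23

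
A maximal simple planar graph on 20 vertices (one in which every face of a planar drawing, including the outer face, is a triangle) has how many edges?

In a plane triangulation 3F = 2E and V − E + F = 2, so E = 3V − 6 = 3·20 − 6 = 54.

54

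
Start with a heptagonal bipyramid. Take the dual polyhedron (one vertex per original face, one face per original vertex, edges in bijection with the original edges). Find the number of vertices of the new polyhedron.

The base solid has V = 9, E = 21, F = 14.
The dual swaps V and F and preserves E: V′ = F = 14, E′ = E = 21, F′ = V = 9.

14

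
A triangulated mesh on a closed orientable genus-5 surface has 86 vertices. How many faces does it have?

χ = 2 − 2·5 = -8, and every face is a triangle so 3F = 2E.
V − E + F = -8 with E = 3F/2 gives 86 − (3/2 − 1)·F = -8, so F = 188 and E = 282.

188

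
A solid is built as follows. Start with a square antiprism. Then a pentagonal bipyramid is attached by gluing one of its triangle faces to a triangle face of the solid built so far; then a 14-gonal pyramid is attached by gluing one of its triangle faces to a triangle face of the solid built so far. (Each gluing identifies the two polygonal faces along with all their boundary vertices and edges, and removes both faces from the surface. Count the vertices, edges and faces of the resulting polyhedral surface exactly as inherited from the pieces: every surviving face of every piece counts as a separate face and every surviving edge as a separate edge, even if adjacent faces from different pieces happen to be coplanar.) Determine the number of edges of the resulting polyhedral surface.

53

A square antiprism: V=8, E=16, F=10.
Attach a pentagonal bipyramid (V=7, E=15, F=10) along a 3-gon: merge 3 vertices and 3 edges, delete both glued faces → V=12, E=28, F=18.
Attach a 14-gonal pyramid (V=15, E=28, F=15) along a 3-gon: merge 3 vertices and 3 edges, delete both glued faces → V=24, E=53, F=31.
Check: V − E + F = 24 − 53 + 31 = 2.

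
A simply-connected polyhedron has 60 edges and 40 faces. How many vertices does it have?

22

Here V − E + F = 2.
V = 2 + E − F = 2 + 60 − 40 = 22.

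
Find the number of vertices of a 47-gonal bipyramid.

49

A bipyramid over an n-gon has 2n triangular faces and n + 2 vertices: V = 47 + 2 = 49, E = 3·47 = 141, F = 2·47 = 94.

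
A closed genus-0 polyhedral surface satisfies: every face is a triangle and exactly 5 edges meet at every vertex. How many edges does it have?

Each face has 3 edges and each edge borders two faces, so 2E = 3F.
Each vertex has degree 5, so 5V = 2E and hence V = 3F/5.
Euler: V − E + F = 2 ⇒ (3F/5) − (3F/2) + F = 2.
Multiply by 10: (6 − 15 + 10)F = 20, i.e. 1F = 20.
So F = 20, E = 3·20/2 = 30, V = 3·20/5 = 12.

30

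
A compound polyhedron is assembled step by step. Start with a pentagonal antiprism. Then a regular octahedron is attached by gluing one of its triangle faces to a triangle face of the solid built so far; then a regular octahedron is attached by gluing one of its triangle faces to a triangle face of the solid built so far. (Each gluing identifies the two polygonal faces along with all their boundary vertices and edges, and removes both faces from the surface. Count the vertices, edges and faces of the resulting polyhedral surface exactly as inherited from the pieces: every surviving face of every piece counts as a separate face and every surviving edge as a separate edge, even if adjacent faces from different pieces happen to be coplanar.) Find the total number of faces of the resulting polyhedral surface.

A pentagonal antiprism: V=10, E=20, F=12.
Attach a regular octahedron (V=6, E=12, F=8) along a 3-gon: merge 3 vertices and 3 edges, delete both glued faces → V=13, E=29, F=18.
Attach a regular octahedron (V=6, E=12, F=8) along a 3-gon: merge 3 vertices and 3 edges, delete both glued faces → V=16, E=38, F=24.
Check: V − E + F = 16 − 38 + 24 = 2.

24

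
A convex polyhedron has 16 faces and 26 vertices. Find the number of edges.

Here V − E + F = 2.
E = V + F − (2) = 26 + 16 − (2) = 40.

40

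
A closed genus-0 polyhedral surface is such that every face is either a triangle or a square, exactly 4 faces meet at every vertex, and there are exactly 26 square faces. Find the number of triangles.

8

Let x be the number of triangles; then F = 26 + x.
Edge–face incidences: 2E = 4·26 + 3·x = 104 + 3x.
Every vertex has degree 4, so 4V = 2E.
Euler: V − E + F = 2 ⇒ (2E)/4 − E + (26 + x) = 2.
Multiply by 8: 2·(2E) − 4·(2E) + 8·(26 + x) = 16, i.e. 208 + 8x − 2·(104 + 3x) = 16.
Collecting terms: 2x = 16, so x = 8.
Then 2E = 104 + 3·8 = 128, so E = 64, V = 2E/4 = 32, F = 26 + 8 = 34.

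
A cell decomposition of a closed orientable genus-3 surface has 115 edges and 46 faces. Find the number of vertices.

65

For a closed orientable surface of genus 3, χ = 2 − 2·3 = -4.
V = -4 + E − F = -4 + 115 − 46 = 65.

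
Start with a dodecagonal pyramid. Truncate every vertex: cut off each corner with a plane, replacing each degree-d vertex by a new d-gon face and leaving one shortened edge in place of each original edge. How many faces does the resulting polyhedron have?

The base solid has V = 13, E = 24, F = 13.
Truncation replaces each original edge-end by a new vertex, so V′ = 2E = 48.
Each original edge survives, and each old vertex of degree d contributes d new edges; summing degrees gives Σd = 2E, so E′ = E + 2E = 3E = 72.
Each original face survives and each original vertex becomes one new face: F′ = F + V = 26.

26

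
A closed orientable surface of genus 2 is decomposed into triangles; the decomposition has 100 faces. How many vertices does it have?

48

χ = 2 − 2·2 = -2, and every face is a triangle so 3F = 2E.
E = 3·100/2 = 150. Then V = -2 + E − F = -2 + 150 − 100 = 48.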